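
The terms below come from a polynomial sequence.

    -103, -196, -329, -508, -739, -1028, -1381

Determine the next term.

-1804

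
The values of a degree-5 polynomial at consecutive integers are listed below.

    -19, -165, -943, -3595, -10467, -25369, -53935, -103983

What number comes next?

-185875

-146 , -778 , -2652 , -6872 , -14902 , -28566 , -50048
-632 , -1874 , -4220 , -8030 , -13664 , -21482
-1242 , -2346 , -3810 , -5634 , -7818
-1104 , -1464 , -1824 , -2184
-360 , -360 , -360
The fifth differences are constant (-360).
-2184 − 360 = -2544;  -7818 − 2544 = -10362;  -21482 − 10362 = -31844;  -50048 − 31844 = -81892;  -103983 − 81892 = -185875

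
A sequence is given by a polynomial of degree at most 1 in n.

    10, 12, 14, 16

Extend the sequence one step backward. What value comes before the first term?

8

D1: 2  2  2
The first differences are constant at 2.
Work back: 10 − 2 = 8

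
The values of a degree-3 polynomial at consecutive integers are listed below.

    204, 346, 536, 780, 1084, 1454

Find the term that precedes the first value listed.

142, 190, 244, 304, 370
48, 54, 60, 66
6, 6, 6
The third differences are constant at 6.
Work back: 48 − 6 = 42;  142 − 42 = 100;  204 − 100 = 104

104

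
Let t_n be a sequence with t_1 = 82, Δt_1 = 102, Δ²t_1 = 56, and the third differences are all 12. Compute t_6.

1272

Build the table forward from the leading diagonal:
Δ³: 12, 12, 12, 12, 12, 12
Δ²: 56, 68, 80, 92, 104, 116
Δ: 102, 158, 226, 306, 398, 502
t: 82, 184, 342, 568, 874, 1272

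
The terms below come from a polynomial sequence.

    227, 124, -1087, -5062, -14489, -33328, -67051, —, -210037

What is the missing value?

-122882

Using the first 7 terms:
Δ: -103  -1211  -3975  -9427  -18839  -33723
Δ²: -1108  -2764  -5452  -9412  -14884
Δ³: -1656  -2688  -3960  -5472
Δ⁴: -1032  -1272  -1512
Δ⁵: -240  -240
Constant fifth difference = -240.
Extend forward: -1512 − 240 = -1752;  -5472 − 1752 = -7224;  -14884 − 7224 = -22108;  -33723 − 22108 = -55831;  -67051 − 55831 = -122882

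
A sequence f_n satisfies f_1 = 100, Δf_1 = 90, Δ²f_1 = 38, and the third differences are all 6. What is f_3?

Build the table forward from the leading diagonal:
Δ³: 6  6  6
Δ²: 38  44  50
Δ: 90  128  172
f: 100  190  318

318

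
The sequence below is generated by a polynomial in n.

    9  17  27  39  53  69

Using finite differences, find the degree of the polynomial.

2

D1: 8, 10, 12, 14, 16
D2: 2, 2, 2, 2
The second differences are constant, so the polynomial has degree 2.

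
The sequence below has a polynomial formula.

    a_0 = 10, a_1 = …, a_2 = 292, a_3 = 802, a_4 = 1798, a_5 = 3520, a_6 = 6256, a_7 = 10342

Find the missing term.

76

Using the last 6 terms:
D1: 510  996  1722  2736  4086
D2: 486  726  1014  1350
D3: 240  288  336
D4: 48  48
Constant fourth difference = 48.
Extend backward: 240 − 48 = 192;  486 − 192 = 294;  510 − 294 = 216;  292 − 216 = 76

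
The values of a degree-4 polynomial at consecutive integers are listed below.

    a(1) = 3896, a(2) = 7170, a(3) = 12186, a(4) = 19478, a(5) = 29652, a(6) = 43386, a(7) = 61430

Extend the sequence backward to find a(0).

First differences: 3274, 5016, 7292, 10174, 13734, 18044
Second differences: 1742, 2276, 2882, 3560, 4310
Third differences: 534, 606, 678, 750
Fourth differences: 72, 72, 72
The fourth differences are constant at 72.
Work back: 534 − 72 = 462;  1742 − 462 = 1280;  3274 − 1280 = 1994;  3896 − 1994 = 1902

1902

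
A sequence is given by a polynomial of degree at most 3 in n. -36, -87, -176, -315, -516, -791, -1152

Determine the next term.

First differences: -51, -89, -139, -201, -275, -361
Second differences: -38, -50, -62, -74, -86
Third differences: -12, -12, -12, -12
Constant third difference = -12, so extend:
-86 − 12 = -98;  -361 − 98 = -459;  -1152 − 459 = -1611

-1611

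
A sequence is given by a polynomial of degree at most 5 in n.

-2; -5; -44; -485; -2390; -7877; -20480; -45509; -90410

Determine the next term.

-165125

Δ: -3, -39, -441, -1905, -5487, -12603, -25029, -44901
Δ²: -36, -402, -1464, -3582, -7116, -12426, -19872
Δ³: -366, -1062, -2118, -3534, -5310, -7446
Δ⁴: -696, -1056, -1416, -1776, -2136
Δ⁵: -360, -360, -360, -360
Constant fifth difference = -360, so extend:
-2136 − 360 = -2496;  -7446 − 2496 = -9942;  -19872 − 9942 = -29814;  -44901 − 29814 = -74715;  -90410 − 74715 = -165125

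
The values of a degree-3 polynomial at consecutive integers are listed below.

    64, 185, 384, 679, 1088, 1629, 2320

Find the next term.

First differences: 121, 199, 295, 409, 541, 691
Second differences: 78, 96, 114, 132, 150
Third differences: 18, 18, 18, 18
The third differences are constant (18).
150 + 18 = 168;  691 + 168 = 859;  2320 + 859 = 3179

3179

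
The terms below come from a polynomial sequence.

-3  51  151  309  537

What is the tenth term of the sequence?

3147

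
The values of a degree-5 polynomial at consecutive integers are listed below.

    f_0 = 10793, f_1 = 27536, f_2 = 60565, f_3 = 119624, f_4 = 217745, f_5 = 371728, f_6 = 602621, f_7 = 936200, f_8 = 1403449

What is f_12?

5437985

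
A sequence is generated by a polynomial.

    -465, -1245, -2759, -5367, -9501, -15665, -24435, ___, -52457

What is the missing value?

-36459

Using the first 7 terms:
First differences: -780, -1514, -2608, -4134, -6164, -8770
Second differences: -734, -1094, -1526, -2030, -2606
Third differences: -360, -432, -504, -576
Fourth differences: -72, -72, -72
Constant fourth difference = -72.
Extend forward: -576 − 72 = -648;  -2606 − 648 = -3254;  -8770 − 3254 = -12024;  -24435 − 12024 = -36459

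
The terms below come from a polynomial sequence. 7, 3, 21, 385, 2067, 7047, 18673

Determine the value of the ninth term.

84255

D1: -4, 18, 364, 1682, 4980, 11626
D2: 22, 346, 1318, 3298, 6646
D3: 324, 972, 1980, 3348
D4: 648, 1008, 1368
D5: 360, 360
Fifth differences constant at 360.
1368 + 360 = 1728;  3348 + 1728 = 5076;  6646 + 5076 = 11722;  11626 + 11722 = 23348;  18673 + 23348 = 42021
1728 + 360 = 2088;  5076 + 2088 = 7164;  11722 + 7164 = 18886;  23348 + 18886 = 42234;  42021 + 42234 = 84255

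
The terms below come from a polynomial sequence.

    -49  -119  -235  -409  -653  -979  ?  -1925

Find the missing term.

Using the first 6 terms:
D1: -70  -116  -174  -244  -326
D2: -46  -58  -70  -82
D3: -12  -12  -12
Constant third difference = -12.
Extend forward: -82 − 12 = -94;  -326 − 94 = -420;  -979 − 420 = -1399

-1399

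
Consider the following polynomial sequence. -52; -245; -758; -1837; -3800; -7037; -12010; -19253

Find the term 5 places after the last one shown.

-193, -513, -1079, -1963, -3237, -4973, -7243
-320, -566, -884, -1274, -1736, -2270
-246, -318, -390, -462, -534
-72, -72, -72, -72
Fourth differences constant at -72.
-534 − 72 = -606;  -2270 − 606 = -2876;  -7243 − 2876 = -10119;  -19253 − 10119 = -29372
-606 − 72 = -678;  -2876 − 678 = -3554;  -10119 − 3554 = -13673;  -29372 − 13673 = -43045
-678 − 72 = -750;  -3554 − 750 = -4304;  -13673 − 4304 = -17977;  -43045 − 17977 = -61022
-750 − 72 = -822;  -4304 − 822 = -5126;  -17977 − 5126 = -23103;  -61022 − 23103 = -84125
-822 − 72 = -894;  -5126 − 894 = -6020;  -23103 − 6020 = -29123;  -84125 − 29123 = -113248

-113248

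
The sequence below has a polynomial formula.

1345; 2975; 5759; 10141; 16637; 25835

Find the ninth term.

D1: 1630 , 2784 , 4382 , 6496 , 9198
D2: 1154 , 1598 , 2114 , 2702
D3: 444 , 516 , 588
D4: 72 , 72
The fourth differences are constant (72).
588 + 72 = 660;  2702 + 660 = 3362;  9198 + 3362 = 12560;  25835 + 12560 = 38395
660 + 72 = 732;  3362 + 732 = 4094;  12560 + 4094 = 16654;  38395 + 16654 = 55049
732 + 72 = 804;  4094 + 804 = 4898;  16654 + 4898 = 21552;  55049 + 21552 = 76601

76601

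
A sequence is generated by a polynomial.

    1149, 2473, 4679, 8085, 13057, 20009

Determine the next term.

D1: 1324  2206  3406  4972  6952
D2: 882  1200  1566  1980
D3: 318  366  414
D4: 48  48
Constant fourth difference = 48, so extend:
414 + 48 = 462;  1980 + 462 = 2442;  6952 + 2442 = 9394;  20009 + 9394 = 29403

29403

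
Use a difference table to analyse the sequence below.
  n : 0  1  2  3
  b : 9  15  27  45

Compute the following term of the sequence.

69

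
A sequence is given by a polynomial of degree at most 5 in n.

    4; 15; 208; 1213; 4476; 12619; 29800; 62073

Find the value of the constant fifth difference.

360

Δ: 11, 193, 1005, 3263, 8143, 17181, 32273
Δ²: 182, 812, 2258, 4880, 9038, 15092
Δ³: 630, 1446, 2622, 4158, 6054
Δ⁴: 816, 1176, 1536, 1896
Δ⁵: 360, 360, 360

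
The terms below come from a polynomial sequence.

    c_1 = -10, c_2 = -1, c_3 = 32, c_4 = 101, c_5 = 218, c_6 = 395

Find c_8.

977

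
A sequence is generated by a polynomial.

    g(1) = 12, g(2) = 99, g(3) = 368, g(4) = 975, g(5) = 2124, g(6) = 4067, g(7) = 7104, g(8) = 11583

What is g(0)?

First differences: 87  269  607  1149  1943  3037  4479
Second differences: 182  338  542  794  1094  1442
Third differences: 156  204  252  300  348
Fourth differences: 48  48  48  48
The fourth differences are constant at 48.
Work back: 156 − 48 = 108;  182 − 108 = 74;  87 − 74 = 13;  12 − 13 = -1

-1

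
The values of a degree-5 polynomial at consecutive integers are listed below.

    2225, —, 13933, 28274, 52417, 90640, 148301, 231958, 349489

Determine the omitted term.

Using the last 7 terms:
D1: 14341, 24143, 38223, 57661, 83657, 117531
D2: 9802, 14080, 19438, 25996, 33874
D3: 4278, 5358, 6558, 7878
D4: 1080, 1200, 1320
D5: 120, 120
Constant fifth difference = 120.
Extend backward: 1080 − 120 = 960;  4278 − 960 = 3318;  9802 − 3318 = 6484;  14341 − 6484 = 7857;  13933 − 7857 = 6076

6076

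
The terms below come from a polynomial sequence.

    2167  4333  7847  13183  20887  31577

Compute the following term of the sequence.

45943

D1: 2166 , 3514 , 5336 , 7704 , 10690
D2: 1348 , 1822 , 2368 , 2986
D3: 474 , 546 , 618
D4: 72 , 72
Fourth differences constant at 72.
618 + 72 = 690;  2986 + 690 = 3676;  10690 + 3676 = 14366;  31577 + 14366 = 45943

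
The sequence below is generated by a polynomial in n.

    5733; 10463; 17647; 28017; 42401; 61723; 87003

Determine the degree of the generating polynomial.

4

4730, 7184, 10370, 14384, 19322, 25280
2454, 3186, 4014, 4938, 5958
732, 828, 924, 1020
96, 96, 96
The fourth differences are constant, so the polynomial has degree 4.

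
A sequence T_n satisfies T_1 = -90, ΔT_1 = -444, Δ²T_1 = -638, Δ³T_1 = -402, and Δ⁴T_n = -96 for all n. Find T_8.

-34026

Build the table forward from the leading diagonal:
D4: -96  -96  -96  -96  -96  -96  -96  -96
D3: -402  -498  -594  -690  -786  -882  -978  -1074
D2: -638  -1040  -1538  -2132  -2822  -3608  -4490  -5468
D1: -444  -1082  -2122  -3660  -5792  -8614  -12222  -16712
T: -90  -534  -1616  -3738  -7398  -13190  -21804  -34026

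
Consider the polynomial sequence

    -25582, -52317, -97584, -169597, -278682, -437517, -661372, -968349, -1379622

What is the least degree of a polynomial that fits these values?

First differences: -26735, -45267, -72013, -109085, -158835, -223855, -306977, -411273
Second differences: -18532, -26746, -37072, -49750, -65020, -83122, -104296
Third differences: -8214, -10326, -12678, -15270, -18102, -21174
Fourth differences: -2112, -2352, -2592, -2832, -3072
Fifth differences: -240, -240, -240, -240
The fifth differences are constant, so the polynomial has degree 5.

5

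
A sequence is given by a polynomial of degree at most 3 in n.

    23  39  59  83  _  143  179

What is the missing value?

Using the first 4 terms:
16, 20, 24
4, 4
Constant second difference = 4.
Extend forward: 24 + 4 = 28;  83 + 28 = 111

111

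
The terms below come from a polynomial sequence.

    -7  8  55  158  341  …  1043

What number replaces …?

628

Using the first 5 terms:
First differences: 15  47  103  183
Second differences: 32  56  80
Third differences: 24  24
Constant third difference = 24.
Extend forward: 80 + 24 = 104;  183 + 104 = 287;  341 + 287 = 628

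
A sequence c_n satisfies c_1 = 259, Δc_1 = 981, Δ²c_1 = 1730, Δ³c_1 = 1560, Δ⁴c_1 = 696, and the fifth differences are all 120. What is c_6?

41664

Build the table forward from the leading diagonal:
Fifth differences: 120, 120, 120, 120, 120, 120
Fourth differences: 696, 816, 936, 1056, 1176, 1296
Third differences: 1560, 2256, 3072, 4008, 5064, 6240
Second differences: 1730, 3290, 5546, 8618, 12626, 17690
First differences: 981, 2711, 6001, 11547, 20165, 32791
c: 259, 1240, 3951, 9952, 21499, 41664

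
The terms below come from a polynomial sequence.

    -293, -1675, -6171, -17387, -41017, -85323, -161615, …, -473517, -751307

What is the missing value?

Using the first 7 terms:
-1382, -4496, -11216, -23630, -44306, -76292
-3114, -6720, -12414, -20676, -31986
-3606, -5694, -8262, -11310
-2088, -2568, -3048
-480, -480
Constant fifth difference = -480.
Extend forward: -3048 − 480 = -3528;  -11310 − 3528 = -14838;  -31986 − 14838 = -46824;  -76292 − 46824 = -123116;  -161615 − 123116 = -284731

-284731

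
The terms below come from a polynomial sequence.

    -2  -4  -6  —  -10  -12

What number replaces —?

Using the first 3 terms:
-2, -2
Constant first difference = -2.
Extend forward: -6 − 2 = -8

-8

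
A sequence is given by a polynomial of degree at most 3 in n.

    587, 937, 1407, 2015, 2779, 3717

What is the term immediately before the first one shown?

D1: 350, 470, 608, 764, 938
D2: 120, 138, 156, 174
D3: 18, 18, 18
The third differences are constant at 18.
Work back: 120 − 18 = 102;  350 − 102 = 248;  587 − 248 = 339

339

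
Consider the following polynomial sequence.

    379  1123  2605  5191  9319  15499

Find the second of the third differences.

D1: 744, 1482, 2586, 4128, 6180
D2: 738, 1104, 1542, 2052
D3: 366, 438, 510
D4: 72, 72

438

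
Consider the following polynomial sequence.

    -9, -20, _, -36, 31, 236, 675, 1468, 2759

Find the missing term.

Using the last 6 terms:
First differences: 67, 205, 439, 793, 1291
Second differences: 138, 234, 354, 498
Third differences: 96, 120, 144
Fourth differences: 24, 24
Constant fourth difference = 24.
Extend backward: 96 − 24 = 72;  138 − 72 = 66;  67 − 66 = 1;  -36 − 1 = -37

-37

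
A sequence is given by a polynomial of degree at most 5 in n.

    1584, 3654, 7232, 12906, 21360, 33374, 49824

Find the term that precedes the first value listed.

D1: 2070  3578  5674  8454  12014  16450
D2: 1508  2096  2780  3560  4436
D3: 588  684  780  876
D4: 96  96  96
The fourth differences are constant at 96.
Work back: 588 − 96 = 492;  1508 − 492 = 1016;  2070 − 1016 = 1054;  1584 − 1054 = 530

530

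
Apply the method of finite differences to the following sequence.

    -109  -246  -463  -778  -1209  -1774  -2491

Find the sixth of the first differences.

Δ: -137, -217, -315, -431, -565, -717
Δ²: -80, -98, -116, -134, -152
Δ³: -18, -18, -18, -18

-717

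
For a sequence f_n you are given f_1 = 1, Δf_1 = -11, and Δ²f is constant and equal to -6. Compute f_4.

-50

Build the table forward from the leading diagonal:
Second differences: -6  -6  -6  -6
First differences: -11  -17  -23  -29
f: 1  -10  -27  -50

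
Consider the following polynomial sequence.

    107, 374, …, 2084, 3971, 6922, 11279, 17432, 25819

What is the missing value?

967

Using the last 6 terms:
1887  2951  4357  6153  8387
1064  1406  1796  2234
342  390  438
48  48
Constant fourth difference = 48.
Extend backward: 342 − 48 = 294;  1064 − 294 = 770;  1887 − 770 = 1117;  2084 − 1117 = 967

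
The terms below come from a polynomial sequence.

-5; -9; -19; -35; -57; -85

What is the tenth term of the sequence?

-257

-4 , -10 , -16 , -22 , -28
-6 , -6 , -6 , -6
The second differences are constant (-6).
-28 − 6 = -34;  -85 − 34 = -119
-34 − 6 = -40;  -119 − 40 = -159
-40 − 6 = -46;  -159 − 46 = -205
-46 − 6 = -52;  -205 − 52 = -257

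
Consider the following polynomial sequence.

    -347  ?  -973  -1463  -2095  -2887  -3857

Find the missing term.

-607

Using the last 5 terms:
Δ: -490, -632, -792, -970
Δ²: -142, -160, -178
Δ³: -18, -18
Constant third difference = -18.
Extend backward: -142 + 18 = -124;  -490 + 124 = -366;  -973 + 366 = -607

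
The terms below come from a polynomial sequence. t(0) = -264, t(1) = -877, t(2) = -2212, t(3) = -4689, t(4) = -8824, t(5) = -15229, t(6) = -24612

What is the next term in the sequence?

-37777

First differences: -613 , -1335 , -2477 , -4135 , -6405 , -9383
Second differences: -722 , -1142 , -1658 , -2270 , -2978
Third differences: -420 , -516 , -612 , -708
Fourth differences: -96 , -96 , -96
Fourth differences constant at -96.
-708 − 96 = -804;  -2978 − 804 = -3782;  -9383 − 3782 = -13165;  -24612 − 13165 = -37777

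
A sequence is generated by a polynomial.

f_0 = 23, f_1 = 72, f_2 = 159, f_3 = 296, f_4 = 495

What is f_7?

1584

49, 87, 137, 199
38, 50, 62
12, 12
Third differences constant at 12.
62 + 12 = 74;  199 + 74 = 273;  495 + 273 = 768
74 + 12 = 86;  273 + 86 = 359;  768 + 359 = 1127
86 + 12 = 98;  359 + 98 = 457;  1127 + 457 = 1584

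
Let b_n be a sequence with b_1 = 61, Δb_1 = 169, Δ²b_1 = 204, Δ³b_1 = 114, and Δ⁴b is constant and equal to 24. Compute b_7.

6775

Build the table forward from the leading diagonal:
Δ⁴: 24, 24, 24, 24, 24, 24, 24
Δ³: 114, 138, 162, 186, 210, 234, 258
Δ²: 204, 318, 456, 618, 804, 1014, 1248
Δ: 169, 373, 691, 1147, 1765, 2569, 3583
b: 61, 230, 603, 1294, 2441, 4206, 6775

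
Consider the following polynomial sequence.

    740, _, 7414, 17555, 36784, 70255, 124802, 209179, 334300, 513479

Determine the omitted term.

Using the last 8 terms:
Δ: 10141  19229  33471  54547  84377  125121  179179
Δ²: 9088  14242  21076  29830  40744  54058
Δ³: 5154  6834  8754  10914  13314
Δ⁴: 1680  1920  2160  2400
Δ⁵: 240  240  240
Constant fifth difference = 240.
Extend backward: 1680 − 240 = 1440;  5154 − 1440 = 3714;  9088 − 3714 = 5374;  10141 − 5374 = 4767;  7414 − 4767 = 2647

2647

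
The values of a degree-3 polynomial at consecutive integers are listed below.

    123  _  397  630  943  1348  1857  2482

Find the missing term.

232

Using the last 6 terms:
D1: 233, 313, 405, 509, 625
D2: 80, 92, 104, 116
D3: 12, 12, 12
Constant third difference = 12.
Extend backward: 80 − 12 = 68;  233 − 68 = 165;  397 − 165 = 232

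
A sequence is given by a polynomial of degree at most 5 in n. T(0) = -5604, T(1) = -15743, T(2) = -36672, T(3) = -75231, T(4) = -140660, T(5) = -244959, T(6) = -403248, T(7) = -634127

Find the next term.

-960036

First differences: -10139, -20929, -38559, -65429, -104299, -158289, -230879
Second differences: -10790, -17630, -26870, -38870, -53990, -72590
Third differences: -6840, -9240, -12000, -15120, -18600
Fourth differences: -2400, -2760, -3120, -3480
Fifth differences: -360, -360, -360
The fifth differences are constant (-360).
-3480 − 360 = -3840;  -18600 − 3840 = -22440;  -72590 − 22440 = -95030;  -230879 − 95030 = -325909;  -634127 − 325909 = -960036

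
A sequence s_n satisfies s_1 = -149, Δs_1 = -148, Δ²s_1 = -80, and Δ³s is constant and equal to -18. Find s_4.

Build the table forward from the leading diagonal:
Δ³: -18, -18, -18, -18
Δ²: -80, -98, -116, -134
Δ: -148, -228, -326, -442
s: -149, -297, -525, -851

-851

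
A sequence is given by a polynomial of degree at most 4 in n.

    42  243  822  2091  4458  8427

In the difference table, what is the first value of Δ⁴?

96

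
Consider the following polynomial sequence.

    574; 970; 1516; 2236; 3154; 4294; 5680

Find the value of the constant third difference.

D1: 396, 546, 720, 918, 1140, 1386
D2: 150, 174, 198, 222, 246
D3: 24, 24, 24, 24

24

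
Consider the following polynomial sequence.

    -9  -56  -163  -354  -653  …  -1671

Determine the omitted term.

Using the first 5 terms:
Δ: -47  -107  -191  -299
Δ²: -60  -84  -108
Δ³: -24  -24
Constant third difference = -24.
Extend forward: -108 − 24 = -132;  -299 − 132 = -431;  -653 − 431 = -1084

-1084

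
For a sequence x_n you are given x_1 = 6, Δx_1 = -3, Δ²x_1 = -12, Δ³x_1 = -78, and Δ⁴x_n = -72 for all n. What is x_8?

Build the table forward from the leading diagonal:
D4: -72, -72, -72, -72, -72, -72, -72, -72
D3: -78, -150, -222, -294, -366, -438, -510, -582
D2: -12, -90, -240, -462, -756, -1122, -1560, -2070
D1: -3, -15, -105, -345, -807, -1563, -2685, -4245
x: 6, 3, -12, -117, -462, -1269, -2832, -5517

-5517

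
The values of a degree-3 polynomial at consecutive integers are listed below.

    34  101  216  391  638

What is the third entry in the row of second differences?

D1: 67, 115, 175, 247
D2: 48, 60, 72
D3: 12, 12

72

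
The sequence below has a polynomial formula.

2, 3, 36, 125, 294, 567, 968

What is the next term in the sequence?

1521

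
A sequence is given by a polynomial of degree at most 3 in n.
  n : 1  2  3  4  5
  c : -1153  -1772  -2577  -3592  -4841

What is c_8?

-10232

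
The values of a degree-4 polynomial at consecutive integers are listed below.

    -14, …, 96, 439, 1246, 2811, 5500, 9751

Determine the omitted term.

-5

Using the last 6 terms:
First differences: 343, 807, 1565, 2689, 4251
Second differences: 464, 758, 1124, 1562
Third differences: 294, 366, 438
Fourth differences: 72, 72
Constant fourth difference = 72.
Extend backward: 294 − 72 = 222;  464 − 222 = 242;  343 − 242 = 101;  96 − 101 = -5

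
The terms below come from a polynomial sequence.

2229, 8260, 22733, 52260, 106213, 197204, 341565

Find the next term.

Δ: 6031, 14473, 29527, 53953, 90991, 144361
Δ²: 8442, 15054, 24426, 37038, 53370
Δ³: 6612, 9372, 12612, 16332
Δ⁴: 2760, 3240, 3720
Δ⁵: 480, 480
Constant fifth difference = 480, so extend:
3720 + 480 = 4200;  16332 + 4200 = 20532;  53370 + 20532 = 73902;  144361 + 73902 = 218263;  341565 + 218263 = 559828

559828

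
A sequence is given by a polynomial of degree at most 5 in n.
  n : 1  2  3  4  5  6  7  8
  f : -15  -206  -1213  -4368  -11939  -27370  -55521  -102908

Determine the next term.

-177943

-191  -1007  -3155  -7571  -15431  -28151  -47387
-816  -2148  -4416  -7860  -12720  -19236
-1332  -2268  -3444  -4860  -6516
-936  -1176  -1416  -1656
-240  -240  -240
Constant fifth difference = -240, so extend:
-1656 − 240 = -1896;  -6516 − 1896 = -8412;  -19236 − 8412 = -27648;  -47387 − 27648 = -75035;  -102908 − 75035 = -177943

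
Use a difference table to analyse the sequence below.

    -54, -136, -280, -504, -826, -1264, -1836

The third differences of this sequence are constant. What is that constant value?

-18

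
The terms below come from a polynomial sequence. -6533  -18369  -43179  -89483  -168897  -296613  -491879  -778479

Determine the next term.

First differences: -11836, -24810, -46304, -79414, -127716, -195266, -286600
Second differences: -12974, -21494, -33110, -48302, -67550, -91334
Third differences: -8520, -11616, -15192, -19248, -23784
Fourth differences: -3096, -3576, -4056, -4536
Fifth differences: -480, -480, -480
The fifth differences are constant (-480).
-4536 − 480 = -5016;  -23784 − 5016 = -28800;  -91334 − 28800 = -120134;  -286600 − 120134 = -406734;  -778479 − 406734 = -1185213

-1185213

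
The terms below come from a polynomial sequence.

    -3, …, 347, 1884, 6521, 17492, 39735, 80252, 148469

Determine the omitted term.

20

Using the last 7 terms:
First differences: 1537, 4637, 10971, 22243, 40517, 68217
Second differences: 3100, 6334, 11272, 18274, 27700
Third differences: 3234, 4938, 7002, 9426
Fourth differences: 1704, 2064, 2424
Fifth differences: 360, 360
Constant fifth difference = 360.
Extend backward: 1704 − 360 = 1344;  3234 − 1344 = 1890;  3100 − 1890 = 1210;  1537 − 1210 = 327;  347 − 327 = 20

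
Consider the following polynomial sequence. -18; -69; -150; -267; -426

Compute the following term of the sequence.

D1: -51, -81, -117, -159
D2: -30, -36, -42
D3: -6, -6
The third differences are constant (-6).
-42 − 6 = -48;  -159 − 48 = -207;  -426 − 207 = -633

-633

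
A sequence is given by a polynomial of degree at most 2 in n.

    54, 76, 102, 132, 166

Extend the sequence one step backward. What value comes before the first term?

36

First differences: 22, 26, 30, 34
Second differences: 4, 4, 4
The second differences are constant at 4.
Work back: 22 − 4 = 18;  54 − 18 = 36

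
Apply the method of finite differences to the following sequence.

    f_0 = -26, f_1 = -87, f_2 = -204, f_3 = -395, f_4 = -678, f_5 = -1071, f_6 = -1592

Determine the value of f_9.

-61, -117, -191, -283, -393, -521
-56, -74, -92, -110, -128
-18, -18, -18, -18
Third differences constant at -18.
-128 − 18 = -146;  -521 − 146 = -667;  -1592 − 667 = -2259
-146 − 18 = -164;  -667 − 164 = -831;  -2259 − 831 = -3090
-164 − 18 = -182;  -831 − 182 = -1013;  -3090 − 1013 = -4103

-4103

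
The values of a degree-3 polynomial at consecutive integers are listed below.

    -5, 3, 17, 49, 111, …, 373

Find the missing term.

Using the first 5 terms:
First differences: 8  14  32  62
Second differences: 6  18  30
Third differences: 12  12
Constant third difference = 12.
Extend forward: 30 + 12 = 42;  62 + 42 = 104;  111 + 104 = 215

215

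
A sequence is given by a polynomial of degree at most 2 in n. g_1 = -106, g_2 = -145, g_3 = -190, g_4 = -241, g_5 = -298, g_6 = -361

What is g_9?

-586

-39  -45  -51  -57  -63
-6  -6  -6  -6
The second differences are constant (-6).
-63 − 6 = -69;  -361 − 69 = -430
-69 − 6 = -75;  -430 − 75 = -505
-75 − 6 = -81;  -505 − 81 = -586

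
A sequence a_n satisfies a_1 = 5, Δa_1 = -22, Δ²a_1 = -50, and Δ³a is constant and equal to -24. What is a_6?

-845

Build the table forward from the leading diagonal:
Δ³: -24  -24  -24  -24  -24  -24
Δ²: -50  -74  -98  -122  -146  -170
Δ: -22  -72  -146  -244  -366  -512
a: 5  -17  -89  -235  -479  -845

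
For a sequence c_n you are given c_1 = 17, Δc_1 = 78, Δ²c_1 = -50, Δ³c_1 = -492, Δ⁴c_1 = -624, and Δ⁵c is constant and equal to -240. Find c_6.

-8373

Build the table forward from the leading diagonal:
Δ⁵: -240  -240  -240  -240  -240  -240
Δ⁴: -624  -864  -1104  -1344  -1584  -1824
Δ³: -492  -1116  -1980  -3084  -4428  -6012
Δ²: -50  -542  -1658  -3638  -6722  -11150
Δ: 78  28  -514  -2172  -5810  -12532
c: 17  95  123  -391  -2563  -8373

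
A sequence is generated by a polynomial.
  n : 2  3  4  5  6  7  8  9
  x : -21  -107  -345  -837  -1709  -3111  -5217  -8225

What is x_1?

-9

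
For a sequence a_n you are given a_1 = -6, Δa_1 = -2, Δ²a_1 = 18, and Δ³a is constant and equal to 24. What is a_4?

66

Build the table forward from the leading diagonal:
D3: 24  24  24  24
D2: 18  42  66  90
D1: -2  16  58  124
a: -6  -8  8  66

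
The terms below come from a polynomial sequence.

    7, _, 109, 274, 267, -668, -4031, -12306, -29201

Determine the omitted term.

24

Using the last 7 terms:
Δ: 165  -7  -935  -3363  -8275  -16895
Δ²: -172  -928  -2428  -4912  -8620
Δ³: -756  -1500  -2484  -3708
Δ⁴: -744  -984  -1224
Δ⁵: -240  -240
Constant fifth difference = -240.
Extend backward: -744 + 240 = -504;  -756 + 504 = -252;  -172 + 252 = 80;  165 − 80 = 85;  109 − 85 = 24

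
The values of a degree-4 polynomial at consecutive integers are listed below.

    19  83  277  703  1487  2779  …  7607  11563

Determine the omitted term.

Using the first 6 terms:
First differences: 64  194  426  784  1292
Second differences: 130  232  358  508
Third differences: 102  126  150
Fourth differences: 24  24
Constant fourth difference = 24.
Extend forward: 150 + 24 = 174;  508 + 174 = 682;  1292 + 682 = 1974;  2779 + 1974 = 4753

4753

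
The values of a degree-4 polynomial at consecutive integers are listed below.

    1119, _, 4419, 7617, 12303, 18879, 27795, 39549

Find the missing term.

Using the last 6 terms:
Δ: 3198  4686  6576  8916  11754
Δ²: 1488  1890  2340  2838
Δ³: 402  450  498
Δ⁴: 48  48
Constant fourth difference = 48.
Extend backward: 402 − 48 = 354;  1488 − 354 = 1134;  3198 − 1134 = 2064;  4419 − 2064 = 2355

2355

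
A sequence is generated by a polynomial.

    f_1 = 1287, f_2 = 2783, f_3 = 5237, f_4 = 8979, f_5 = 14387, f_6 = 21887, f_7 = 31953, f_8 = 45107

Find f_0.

1496, 2454, 3742, 5408, 7500, 10066, 13154
958, 1288, 1666, 2092, 2566, 3088
330, 378, 426, 474, 522
48, 48, 48, 48
The fourth differences are constant at 48.
Work back: 330 − 48 = 282;  958 − 282 = 676;  1496 − 676 = 820;  1287 − 820 = 467

467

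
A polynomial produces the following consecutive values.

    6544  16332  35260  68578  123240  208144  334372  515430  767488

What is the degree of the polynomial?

5

First differences: 9788, 18928, 33318, 54662, 84904, 126228, 181058, 252058
Second differences: 9140, 14390, 21344, 30242, 41324, 54830, 71000
Third differences: 5250, 6954, 8898, 11082, 13506, 16170
Fourth differences: 1704, 1944, 2184, 2424, 2664
Fifth differences: 240, 240, 240, 240
The fifth differences are constant, so the polynomial has degree 5.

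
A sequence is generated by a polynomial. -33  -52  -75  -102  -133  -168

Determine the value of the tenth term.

-348

D1: -19  -23  -27  -31  -35
D2: -4  -4  -4  -4
The second differences are constant (-4).
-35 − 4 = -39;  -168 − 39 = -207
-39 − 4 = -43;  -207 − 43 = -250
-43 − 4 = -47;  -250 − 47 = -297
-47 − 4 = -51;  -297 − 51 = -348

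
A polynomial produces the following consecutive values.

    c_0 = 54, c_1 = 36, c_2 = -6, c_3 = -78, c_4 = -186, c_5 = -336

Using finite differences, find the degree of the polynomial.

3

Δ: -18, -42, -72, -108, -150
Δ²: -24, -30, -36, -42
Δ³: -6, -6, -6
The third differences are constant, so the polynomial has degree 3.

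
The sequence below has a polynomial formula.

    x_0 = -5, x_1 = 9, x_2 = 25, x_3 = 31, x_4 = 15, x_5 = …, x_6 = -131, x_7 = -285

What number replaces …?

Using the first 5 terms:
14  16  6  -16
2  -10  -22
-12  -12
Constant third difference = -12.
Extend forward: -22 − 12 = -34;  -16 − 34 = -50;  15 − 50 = -35

-35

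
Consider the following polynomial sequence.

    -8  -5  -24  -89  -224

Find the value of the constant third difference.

-24

Δ: 3, -19, -65, -135
Δ²: -22, -46, -70
Δ³: -24, -24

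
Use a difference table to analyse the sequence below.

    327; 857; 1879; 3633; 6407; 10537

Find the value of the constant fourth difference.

48

Δ: 530, 1022, 1754, 2774, 4130
Δ²: 492, 732, 1020, 1356
Δ³: 240, 288, 336
Δ⁴: 48, 48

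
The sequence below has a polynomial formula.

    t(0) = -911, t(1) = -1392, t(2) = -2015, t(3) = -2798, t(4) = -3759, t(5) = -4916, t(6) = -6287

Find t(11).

-16982

First differences: -481, -623, -783, -961, -1157, -1371
Second differences: -142, -160, -178, -196, -214
Third differences: -18, -18, -18, -18
The third differences are constant (-18).
-214 − 18 = -232;  -1371 − 232 = -1603;  -6287 − 1603 = -7890
-232 − 18 = -250;  -1603 − 250 = -1853;  -7890 − 1853 = -9743
-250 − 18 = -268;  -1853 − 268 = -2121;  -9743 − 2121 = -11864
-268 − 18 = -286;  -2121 − 286 = -2407;  -11864 − 2407 = -14271
-286 − 18 = -304;  -2407 − 304 = -2711;  -14271 − 2711 = -16982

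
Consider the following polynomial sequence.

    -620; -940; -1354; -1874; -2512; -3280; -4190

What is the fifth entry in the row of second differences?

Δ: -320, -414, -520, -638, -768, -910
Δ²: -94, -106, -118, -130, -142
Δ³: -12, -12, -12, -12

-142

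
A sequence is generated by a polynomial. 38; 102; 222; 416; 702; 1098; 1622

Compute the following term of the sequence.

2292

Δ: 64  120  194  286  396  524
Δ²: 56  74  92  110  128
Δ³: 18  18  18  18
Constant third difference = 18, so extend:
128 + 18 = 146;  524 + 146 = 670;  1622 + 670 = 2292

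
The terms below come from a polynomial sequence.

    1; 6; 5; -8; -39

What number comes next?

Δ: 5, -1, -13, -31
Δ²: -6, -12, -18
Δ³: -6, -6
Constant third difference = -6, so extend:
-18 − 6 = -24;  -31 − 24 = -55;  -39 − 55 = -94

-94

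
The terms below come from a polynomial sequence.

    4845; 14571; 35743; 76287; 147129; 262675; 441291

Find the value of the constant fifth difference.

D1: 9726, 21172, 40544, 70842, 115546, 178616
D2: 11446, 19372, 30298, 44704, 63070
D3: 7926, 10926, 14406, 18366
D4: 3000, 3480, 3960
D5: 480, 480

480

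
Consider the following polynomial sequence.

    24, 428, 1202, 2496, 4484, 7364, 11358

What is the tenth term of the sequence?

32604

D1: 404  774  1294  1988  2880  3994
D2: 370  520  694  892  1114
D3: 150  174  198  222
D4: 24  24  24
The fourth differences are constant (24).
222 + 24 = 246;  1114 + 246 = 1360;  3994 + 1360 = 5354;  11358 + 5354 = 16712
246 + 24 = 270;  1360 + 270 = 1630;  5354 + 1630 = 6984;  16712 + 6984 = 23696
270 + 24 = 294;  1630 + 294 = 1924;  6984 + 1924 = 8908;  23696 + 8908 = 32604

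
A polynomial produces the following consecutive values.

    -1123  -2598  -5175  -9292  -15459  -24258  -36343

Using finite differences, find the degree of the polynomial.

4

First differences: -1475, -2577, -4117, -6167, -8799, -12085
Second differences: -1102, -1540, -2050, -2632, -3286
Third differences: -438, -510, -582, -654
Fourth differences: -72, -72, -72
The fourth differences are constant, so the polynomial has degree 4.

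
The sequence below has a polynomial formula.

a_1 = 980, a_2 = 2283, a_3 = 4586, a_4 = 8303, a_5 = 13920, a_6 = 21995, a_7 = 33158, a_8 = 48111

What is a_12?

162383

Δ: 1303, 2303, 3717, 5617, 8075, 11163, 14953
Δ²: 1000, 1414, 1900, 2458, 3088, 3790
Δ³: 414, 486, 558, 630, 702
Δ⁴: 72, 72, 72, 72
Fourth differences constant at 72.
702 + 72 = 774;  3790 + 774 = 4564;  14953 + 4564 = 19517;  48111 + 19517 = 67628
774 + 72 = 846;  4564 + 846 = 5410;  19517 + 5410 = 24927;  67628 + 24927 = 92555
846 + 72 = 918;  5410 + 918 = 6328;  24927 + 6328 = 31255;  92555 + 31255 = 123810
918 + 72 = 990;  6328 + 990 = 7318;  31255 + 7318 = 38573;  123810 + 38573 = 162383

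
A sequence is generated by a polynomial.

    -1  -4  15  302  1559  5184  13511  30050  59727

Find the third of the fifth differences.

240

First differences: -3, 19, 287, 1257, 3625, 8327, 16539, 29677
Second differences: 22, 268, 970, 2368, 4702, 8212, 13138
Third differences: 246, 702, 1398, 2334, 3510, 4926
Fourth differences: 456, 696, 936, 1176, 1416
Fifth differences: 240, 240, 240, 240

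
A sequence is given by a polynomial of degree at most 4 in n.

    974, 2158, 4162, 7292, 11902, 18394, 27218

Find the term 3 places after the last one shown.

72902

First differences: 1184  2004  3130  4610  6492  8824
Second differences: 820  1126  1480  1882  2332
Third differences: 306  354  402  450
Fourth differences: 48  48  48
Fourth differences constant at 48.
450 + 48 = 498;  2332 + 498 = 2830;  8824 + 2830 = 11654;  27218 + 11654 = 38872
498 + 48 = 546;  2830 + 546 = 3376;  11654 + 3376 = 15030;  38872 + 15030 = 53902
546 + 48 = 594;  3376 + 594 = 3970;  15030 + 3970 = 19000;  53902 + 19000 = 72902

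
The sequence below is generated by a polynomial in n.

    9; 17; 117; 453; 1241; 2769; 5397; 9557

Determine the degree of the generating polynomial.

D1: 8, 100, 336, 788, 1528, 2628, 4160
D2: 92, 236, 452, 740, 1100, 1532
D3: 144, 216, 288, 360, 432
D4: 72, 72, 72, 72
The fourth differences are constant, so the polynomial has degree 4.

4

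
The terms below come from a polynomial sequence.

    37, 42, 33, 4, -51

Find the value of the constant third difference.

-6

First differences: 5, -9, -29, -55
Second differences: -14, -20, -26
Third differences: -6, -6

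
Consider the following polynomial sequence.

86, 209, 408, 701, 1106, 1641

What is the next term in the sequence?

First differences: 123, 199, 293, 405, 535
Second differences: 76, 94, 112, 130
Third differences: 18, 18, 18
The third differences are constant (18).
130 + 18 = 148;  535 + 148 = 683;  1641 + 683 = 2324

2324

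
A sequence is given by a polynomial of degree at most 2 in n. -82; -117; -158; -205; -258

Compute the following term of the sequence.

-317

-35, -41, -47, -53
-6, -6, -6
The second differences are constant (-6).
-53 − 6 = -59;  -258 − 59 = -317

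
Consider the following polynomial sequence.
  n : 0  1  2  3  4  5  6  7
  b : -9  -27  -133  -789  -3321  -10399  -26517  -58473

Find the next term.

D1: -18 , -106 , -656 , -2532 , -7078 , -16118 , -31956
D2: -88 , -550 , -1876 , -4546 , -9040 , -15838
D3: -462 , -1326 , -2670 , -4494 , -6798
D4: -864 , -1344 , -1824 , -2304
D5: -480 , -480 , -480
Fifth differences constant at -480.
-2304 − 480 = -2784;  -6798 − 2784 = -9582;  -15838 − 9582 = -25420;  -31956 − 25420 = -57376;  -58473 − 57376 = -115849

-115849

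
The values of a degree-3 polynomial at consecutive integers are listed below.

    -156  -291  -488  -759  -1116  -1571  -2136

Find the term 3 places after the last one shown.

D1: -135 , -197 , -271 , -357 , -455 , -565
D2: -62 , -74 , -86 , -98 , -110
D3: -12 , -12 , -12 , -12
The third differences are constant (-12).
-110 − 12 = -122;  -565 − 122 = -687;  -2136 − 687 = -2823
-122 − 12 = -134;  -687 − 134 = -821;  -2823 − 821 = -3644
-134 − 12 = -146;  -821 − 146 = -967;  -3644 − 967 = -4611

-4611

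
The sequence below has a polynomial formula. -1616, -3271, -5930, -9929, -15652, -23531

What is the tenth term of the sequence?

-86927

-1655, -2659, -3999, -5723, -7879
-1004, -1340, -1724, -2156
-336, -384, -432
-48, -48
Constant fourth difference = -48, so extend:
-432 − 48 = -480;  -2156 − 480 = -2636;  -7879 − 2636 = -10515;  -23531 − 10515 = -34046
-480 − 48 = -528;  -2636 − 528 = -3164;  -10515 − 3164 = -13679;  -34046 − 13679 = -47725
-528 − 48 = -576;  -3164 − 576 = -3740;  -13679 − 3740 = -17419;  -47725 − 17419 = -65144
-576 − 48 = -624;  -3740 − 624 = -4364;  -17419 − 4364 = -21783;  -65144 − 21783 = -86927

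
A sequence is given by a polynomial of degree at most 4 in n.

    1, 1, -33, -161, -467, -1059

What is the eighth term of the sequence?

-3653

0 , -34 , -128 , -306 , -592
-34 , -94 , -178 , -286
-60 , -84 , -108
-24 , -24
Fourth differences constant at -24.
-108 − 24 = -132;  -286 − 132 = -418;  -592 − 418 = -1010;  -1059 − 1010 = -2069
-132 − 24 = -156;  -418 − 156 = -574;  -1010 − 574 = -1584;  -2069 − 1584 = -3653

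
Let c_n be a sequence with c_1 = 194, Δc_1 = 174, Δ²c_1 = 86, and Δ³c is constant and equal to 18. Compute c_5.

1478

Build the table forward from the leading diagonal:
D3: 18  18  18  18  18
D2: 86  104  122  140  158
D1: 174  260  364  486  626
c: 194  368  628  992  1478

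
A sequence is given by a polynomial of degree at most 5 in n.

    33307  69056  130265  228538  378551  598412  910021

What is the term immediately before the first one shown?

14126

35749  61209  98273  150013  219861  311609
25460  37064  51740  69848  91748
11604  14676  18108  21900
3072  3432  3792
360  360
The fifth differences are constant at 360.
Work back: 3072 − 360 = 2712;  11604 − 2712 = 8892;  25460 − 8892 = 16568;  35749 − 16568 = 19181;  33307 − 19181 = 14126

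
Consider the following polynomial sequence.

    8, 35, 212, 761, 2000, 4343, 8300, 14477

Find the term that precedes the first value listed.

Δ: 27  177  549  1239  2343  3957  6177
Δ²: 150  372  690  1104  1614  2220
Δ³: 222  318  414  510  606
Δ⁴: 96  96  96  96
The fourth differences are constant at 96.
Work back: 222 − 96 = 126;  150 − 126 = 24;  27 − 24 = 3;  8 − 3 = 5

5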